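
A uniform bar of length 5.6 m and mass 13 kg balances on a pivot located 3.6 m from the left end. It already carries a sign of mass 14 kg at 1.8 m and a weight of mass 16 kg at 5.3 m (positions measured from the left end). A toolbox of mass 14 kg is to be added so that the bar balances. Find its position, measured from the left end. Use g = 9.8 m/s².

x ≈ 4.2 m from the left end

Choose the pivot (at 3.6 m from the left end) as the axis so the support reaction has zero arm there.
Beam weight: 13 × 9.8 = 127.4 N down at 2.8 m → arm 0.8 m, τ = 127.4 × 0.8 = 101.9 N·m counterclockwise.
Sign: 14 × 9.8 = 137.2 N down at 1.8 m → arm 1.8 m, τ = 137.2 × 1.8 = 247 N·m counterclockwise.
Weight: 16 × 9.8 = 156.8 N down at 5.3 m → arm 1.7 m, τ = 156.8 × 1.7 = 266.6 N·m clockwise.
Net moment of existing loads = 82.3 N·m counterclockwise.
The toolbox weighs 14 × 9.8 = 137.2 N and must supply an equal clockwise moment, so its lever arm about the pivot is 82.3 / 137.2 = 0.6 m.
That puts it at 3.6 + 0.6 = 4.2 m from the left end.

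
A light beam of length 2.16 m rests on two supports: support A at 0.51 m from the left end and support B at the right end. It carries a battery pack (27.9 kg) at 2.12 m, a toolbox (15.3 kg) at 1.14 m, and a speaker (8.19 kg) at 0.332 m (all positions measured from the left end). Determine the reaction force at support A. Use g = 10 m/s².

R_A ≈ 192 N

Take moments about support B.
Battery pack: 27.9 × 10 = 279 N down at 2.12 m → arm 0.04 m, τ = 279 × 0.04 = 11.16 N·m counterclockwise.
Toolbox: 15.3 × 10 = 153 N down at 1.14 m → arm 1.02 m, τ = 153 × 1.02 = 156.1 N·m counterclockwise.
Speaker: 8.19 × 10 = 81.9 N down at 0.332 m → arm 1.828 m, τ = 81.9 × 1.828 = 149.7 N·m counterclockwise.
Net load moment about support B = 317 N·m counterclockwise.
Reaction R at support A is upward at 0.51 m, arm 1.65 m → moment R × 1.65 clockwise.
Setting net torque to zero: R × 1.65 = 317 → R = 192 N.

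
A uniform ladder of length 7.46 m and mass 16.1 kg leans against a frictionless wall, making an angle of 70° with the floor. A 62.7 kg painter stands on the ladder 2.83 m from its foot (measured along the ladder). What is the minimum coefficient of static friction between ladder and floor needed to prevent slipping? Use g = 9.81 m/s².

About the foot of the ladder:
Ladder weight 16.1×9.81 = 157.9 N acts at 3.73 m along the ladder; its horizontal arm is 3.73·cos70° = 1.276 m → τ = 201.5 N·m clockwise.
Painter: 62.7×9.81 = 615.1 N at 2.83 m → arm 0.9679 m → τ = 595.4 N·m clockwise.
Wall normal N acts horizontally at the top; its moment arm is the height L sinθ = 7.46·sin70° = 7.01 m, counterclockwise.
For rotational equilibrium, N × 7.01 = 796.9, so N = 113.7 N.
ΣFx = 0 ⇒ f = N_wall = 113.7 N. ΣFy = 0 ⇒ N_floor = 773 N.
μ_min = f / N_floor = 113.7 / 773 = 0.147.

μ_min ≈ 0.147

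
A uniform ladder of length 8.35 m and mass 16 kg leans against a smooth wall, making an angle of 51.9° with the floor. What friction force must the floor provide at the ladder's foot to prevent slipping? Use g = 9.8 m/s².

About the foot of the ladder:
Ladder weight 16×9.8 = 156.8 N acts at 4.175 m along the ladder; its horizontal arm is 4.175·cos51.9° = 2.576 m → τ = 403.9 N·m clockwise.
Wall normal N acts horizontally at the top; its moment arm is the height L sinθ = 8.35·sin51.9° = 6.571 m, counterclockwise.
Στ = 0 ⇒ N × 6.571 = 403.9 ⇒ N = 61.5 N.
ΣFx = 0: friction at the foot balances the wall's push, so f = N_wall = 61.5 N.

f ≈ 61.5 N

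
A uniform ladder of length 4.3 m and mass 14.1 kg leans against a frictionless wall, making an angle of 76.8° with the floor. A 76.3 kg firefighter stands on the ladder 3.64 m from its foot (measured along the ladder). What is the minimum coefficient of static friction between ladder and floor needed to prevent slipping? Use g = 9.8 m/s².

μ_min ≈ 0.186

Sum moments about the foot of the ladder (the floor normal and friction both act there and drop out).
Ladder weight 14.1×9.8 = 138.2 N acts at 2.15 m along the ladder; its horizontal arm is 2.15·cos76.8° = 0.491 m → τ = 67.86 N·m clockwise.
Firefighter: 76.3×9.8 = 747.7 N at 3.64 m → arm 0.8312 m → τ = 621.5 N·m clockwise.
Wall normal N acts horizontally at the top; its moment arm is the height L sinθ = 4.3·sin76.8° = 4.186 m, counterclockwise.
For rotational equilibrium, N × 4.186 = 689.4, so N = 164.7 N.
ΣFx = 0 ⇒ f = N_wall = 164.7 N. ΣFy = 0 ⇒ N_floor = 885.9 N.
μ_min = f / N_floor = 164.7 / 885.9 = 0.186.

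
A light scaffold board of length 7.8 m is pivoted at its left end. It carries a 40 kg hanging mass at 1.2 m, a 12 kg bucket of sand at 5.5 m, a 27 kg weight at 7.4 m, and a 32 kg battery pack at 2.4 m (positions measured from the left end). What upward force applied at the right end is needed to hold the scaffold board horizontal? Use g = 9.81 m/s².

F ≈ 491 N

Take moments about the left end.
Hanging mass: 40 × 9.81 = 392.4 N down at 1.2 m → arm 1.2 m, τ = 392.4 × 1.2 = 470.9 N·m clockwise.
Bucket of sand: 12 × 9.81 = 117.7 N down at 5.5 m → arm 5.5 m, τ = 117.7 × 5.5 = 647.4 N·m clockwise.
Weight: 27 × 9.81 = 264.9 N down at 7.4 m → arm 7.4 m, τ = 264.9 × 7.4 = 1960 N·m clockwise.
Battery pack: 32 × 9.81 = 313.9 N down at 2.4 m → arm 2.4 m, τ = 313.9 × 2.4 = 753.4 N·m clockwise.
Net moment of the loads = 3832 N·m clockwise.
The upward force F acts at the right end, arm 7.8 m, giving F × 7.8 counterclockwise.
For rotational equilibrium, F × 7.8 = 3832, so F = 3832 / 7.8 = 491 N.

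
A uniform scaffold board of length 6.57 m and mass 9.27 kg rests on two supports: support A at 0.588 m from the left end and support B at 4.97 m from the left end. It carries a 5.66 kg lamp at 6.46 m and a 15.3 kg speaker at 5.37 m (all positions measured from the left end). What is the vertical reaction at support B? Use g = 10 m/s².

R_B ≈ 300 N

About support A:
Beam weight: 9.27 × 10 = 92.7 N down at 3.285 m → arm 2.697 m, τ = 92.7 × 2.697 = 250 N·m clockwise.
Lamp: 5.66 × 10 = 56.6 N down at 6.46 m → arm 5.872 m, τ = 56.6 × 5.872 = 332.4 N·m clockwise.
Speaker: 15.3 × 10 = 153 N down at 5.37 m → arm 4.782 m, τ = 153 × 4.782 = 731.6 N·m clockwise.
Net load moment about support A = 1314 N·m clockwise.
Reaction R at support B is upward at 4.97 m, arm 4.382 m → moment R × 4.382 counterclockwise.
Στ = 0 ⇒ R × 4.382 = 1314 ⇒ R = 300 N.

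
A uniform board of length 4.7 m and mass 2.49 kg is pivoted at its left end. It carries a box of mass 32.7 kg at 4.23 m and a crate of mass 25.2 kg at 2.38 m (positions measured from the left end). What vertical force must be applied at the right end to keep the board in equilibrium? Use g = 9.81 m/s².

F ≈ 426 N

Choose the left end as the axis so the unknown pivot reaction has zero arm there.
Beam weight: 2.49 × 9.81 = 24.43 N down at 2.35 m → arm 2.35 m, τ = 24.43 × 2.35 = 57.41 N·m clockwise.
Box: 32.7 × 9.81 = 320.8 N down at 4.23 m → arm 4.23 m, τ = 320.8 × 4.23 = 1357 N·m clockwise.
Crate: 25.2 × 9.81 = 247.2 N down at 2.38 m → arm 2.38 m, τ = 247.2 × 2.38 = 588.3 N·m clockwise.
Net moment of the loads = 2003 N·m clockwise.
The upward force F acts at the right end, arm 4.7 m, giving F × 4.7 counterclockwise.
For rotational equilibrium, F × 4.7 = 2003, so F = 2003 / 4.7 = 426 N.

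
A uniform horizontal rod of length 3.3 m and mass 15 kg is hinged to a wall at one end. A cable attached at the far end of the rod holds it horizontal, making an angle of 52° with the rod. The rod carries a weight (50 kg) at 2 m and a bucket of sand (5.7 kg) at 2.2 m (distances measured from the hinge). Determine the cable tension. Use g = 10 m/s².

Sum moments about the hinge (the unknown hinge reaction has zero arm there).
Beam weight: 15 × 10 = 150 N down at 1.65 m → arm 1.65 m, τ = 150 × 1.65 = 247.5 N·m clockwise.
Weight: 50 × 10 = 500 N down at 2 m → arm 2 m, τ = 500 × 2 = 1000 N·m clockwise.
Bucket of sand: 5.7 × 10 = 57 N down at 2.2 m → arm 2.2 m, τ = 57 × 2.2 = 125.4 N·m clockwise.
Total clockwise load moment = 1373 N·m.
The cable tension T acts at 3.3 m; only its component perpendicular to the rod, T sinθ, produces torque. sin 52° = 0.788.
For rotational equilibrium, T × 3.3 × 0.788 = 1373, so T = 1373 / 2.6 = 528 N.

T ≈ 528 N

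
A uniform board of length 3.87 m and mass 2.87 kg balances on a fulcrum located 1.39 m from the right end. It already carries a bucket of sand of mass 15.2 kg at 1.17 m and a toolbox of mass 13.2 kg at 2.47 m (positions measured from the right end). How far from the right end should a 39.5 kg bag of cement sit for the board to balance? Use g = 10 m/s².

About the fulcrum (at 1.39 m from the right end):
Beam weight: 2.87 × 10 = 28.7 N down at 1.935 m → arm 0.545 m, τ = 28.7 × 0.545 = 15.64 N·m counterclockwise.
Bucket of sand: 15.2 × 10 = 152 N down at 1.17 m → arm 0.22 m, τ = 152 × 0.22 = 33.44 N·m clockwise.
Toolbox: 13.2 × 10 = 132 N down at 2.47 m → arm 1.08 m, τ = 132 × 1.08 = 142.6 N·m counterclockwise.
Net moment of existing loads = 124.8 N·m counterclockwise.
The bag of cement weighs 39.5 × 10 = 395 N and must supply an equal clockwise moment, so its lever arm about the fulcrum is 124.8 / 395 = 0.316 m.
That puts it at 1.39 − 0.316 = 1.07 m from the right end.

x ≈ 1.07 m from the right end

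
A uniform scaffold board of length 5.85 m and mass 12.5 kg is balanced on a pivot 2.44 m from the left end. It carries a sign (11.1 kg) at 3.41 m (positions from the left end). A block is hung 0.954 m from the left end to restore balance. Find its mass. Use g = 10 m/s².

m ≈ 11.3 kg

Sum moments about the pivot (at 2.44 m from the left end) (the support reaction has zero arm there).
Beam weight: 12.5 × 10 = 125 N down at 2.925 m → arm 0.485 m, τ = 125 × 0.485 = 60.62 N·m clockwise.
Sign: 11.1 × 10 = 111 N down at 3.41 m → arm 0.97 m, τ = 111 × 0.97 = 107.7 N·m clockwise.
Net moment of known loads = 168.3 N·m clockwise.
An unknown mass m at 0.954 m has arm 1.486 m; its moment is m·g·1.486 counterclockwise.
Setting net torque to zero: m × 10 × 1.486 = 168.3 → m = 168.3 / (10 × 1.486) = 11.3 kg.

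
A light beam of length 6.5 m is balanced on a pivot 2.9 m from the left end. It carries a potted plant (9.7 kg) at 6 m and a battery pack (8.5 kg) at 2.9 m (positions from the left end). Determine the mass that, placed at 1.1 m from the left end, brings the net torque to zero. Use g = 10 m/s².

m ≈ 16.7 kg

Choose the pivot (at 2.9 m from the left end) as the axis so the support reaction has zero arm there.
Potted plant: 9.7 × 10 = 97 N down at 6 m → arm 3.1 m, τ = 97 × 3.1 = 300.7 N·m clockwise.
Battery pack: acts at the pivot, moment arm 0 → no torque.
Net moment of known loads = 300.7 N·m clockwise.
An unknown mass m at 1.1 m has arm 1.8 m; its moment is m·g·1.8 counterclockwise.
Setting net torque to zero: m × 10 × 1.8 = 300.7 → m = 300.7 / (10 × 1.8) = 16.7 kg.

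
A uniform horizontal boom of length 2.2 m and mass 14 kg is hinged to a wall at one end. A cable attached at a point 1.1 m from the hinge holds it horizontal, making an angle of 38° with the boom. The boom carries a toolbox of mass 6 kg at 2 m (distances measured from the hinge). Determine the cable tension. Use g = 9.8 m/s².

T ≈ 396 N

Choose the hinge as the axis so the unknown hinge reaction has zero arm there.
Beam weight: 14 × 9.8 = 137.2 N down at 1.1 m → arm 1.1 m, τ = 137.2 × 1.1 = 150.9 N·m clockwise.
Toolbox: 6 × 9.8 = 58.8 N down at 2 m → arm 2 m, τ = 58.8 × 2 = 117.6 N·m clockwise.
Total clockwise load moment = 268.5 N·m.
The cable tension T acts at 1.1 m; only its component perpendicular to the boom, T sinθ, produces torque. sin 38° = 0.6157.
Στ = 0 ⇒ T × 1.1 × 0.6157 = 268.5 ⇒ T = 268.5 / 0.6773 = 396 N.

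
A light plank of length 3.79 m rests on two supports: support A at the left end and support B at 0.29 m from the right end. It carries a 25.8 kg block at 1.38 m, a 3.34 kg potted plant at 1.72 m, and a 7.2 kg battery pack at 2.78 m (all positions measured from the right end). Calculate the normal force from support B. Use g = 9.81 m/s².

R_B ≈ 214 N

Choose support A as the axis so its reaction then has zero moment arm.
Block: 25.8 × 9.81 = 253.1 N down at 1.38 m → arm 2.41 m, τ = 253.1 × 2.41 = 610 N·m clockwise.
Potted plant: 3.34 × 9.81 = 32.77 N down at 1.72 m → arm 2.07 m, τ = 32.77 × 2.07 = 67.83 N·m clockwise.
Battery pack: 7.2 × 9.81 = 70.63 N down at 2.78 m → arm 1.01 m, τ = 70.63 × 1.01 = 71.34 N·m clockwise.
Net load moment about support A = 749.2 N·m clockwise.
Reaction R at support B is upward at 0.29 m, arm 3.5 m → moment R × 3.5 counterclockwise.
Balancing moments: R × 3.5 = 749.2, giving R = 214 N.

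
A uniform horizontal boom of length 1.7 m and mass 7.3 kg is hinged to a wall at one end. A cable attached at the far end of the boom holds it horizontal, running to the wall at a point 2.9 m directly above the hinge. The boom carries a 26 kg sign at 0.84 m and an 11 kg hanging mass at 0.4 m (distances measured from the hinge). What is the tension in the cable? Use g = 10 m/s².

T ≈ 221 N

About the hinge:
Beam weight: 7.3 × 10 = 73 N down at 0.85 m → arm 0.85 m, τ = 73 × 0.85 = 62.05 N·m clockwise.
Sign: 26 × 10 = 260 N down at 0.84 m → arm 0.84 m, τ = 260 × 0.84 = 218.4 N·m clockwise.
Hanging mass: 11 × 10 = 110 N down at 0.4 m → arm 0.4 m, τ = 110 × 0.4 = 44 N·m clockwise.
Total clockwise load moment = 324.4 N·m.
The cable tension T acts at 1.7 m; only its component perpendicular to the boom, T sinθ, produces torque. sinθ = h/√(h²+d²) = 2.9/√(2.9²+1.7²) = 0.8627.
For rotational equilibrium, T × 1.7 × 0.8627 = 324.4, so T = 324.4 / 1.467 = 221 N.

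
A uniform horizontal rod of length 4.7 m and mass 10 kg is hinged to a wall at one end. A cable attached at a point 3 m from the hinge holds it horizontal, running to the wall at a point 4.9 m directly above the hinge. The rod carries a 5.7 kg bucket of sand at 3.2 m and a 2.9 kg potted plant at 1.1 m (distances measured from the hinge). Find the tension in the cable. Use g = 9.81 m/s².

About the hinge:
Beam weight: 10 × 9.81 = 98.1 N down at 2.35 m → arm 2.35 m, τ = 98.1 × 2.35 = 230.5 N·m clockwise.
Bucket of sand: 5.7 × 9.81 = 55.92 N down at 3.2 m → arm 3.2 m, τ = 55.92 × 3.2 = 178.9 N·m clockwise.
Potted plant: 2.9 × 9.81 = 28.45 N down at 1.1 m → arm 1.1 m, τ = 28.45 × 1.1 = 31.3 N·m clockwise.
Total clockwise load moment = 440.7 N·m.
The cable tension T acts at 3 m; only its component perpendicular to the rod, T sinθ, produces torque. sinθ = h/√(h²+d²) = 4.9/√(4.9²+3²) = 0.8529.
Setting net torque to zero: T × 3 × 0.8529 = 440.7 → T = 440.7 / 2.559 = 172 N.

T ≈ 172 N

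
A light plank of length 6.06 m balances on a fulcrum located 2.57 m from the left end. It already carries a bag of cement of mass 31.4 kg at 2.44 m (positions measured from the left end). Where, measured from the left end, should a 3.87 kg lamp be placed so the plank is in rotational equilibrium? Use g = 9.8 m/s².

Taking torques about the fulcrum (at 2.57 m from the left end):
Bag of cement: 31.4 × 9.8 = 307.7 N down at 2.44 m → arm 0.13 m, τ = 307.7 × 0.13 = 40 N·m counterclockwise.
Net moment of existing loads = 40 N·m counterclockwise.
The lamp weighs 3.87 × 9.8 = 37.93 N and must supply an equal clockwise moment, so its lever arm about the fulcrum is 40 / 37.93 = 1.05 m.
That puts it at 2.57 + 1.05 = 3.62 m from the left end.

x ≈ 3.62 m from the left end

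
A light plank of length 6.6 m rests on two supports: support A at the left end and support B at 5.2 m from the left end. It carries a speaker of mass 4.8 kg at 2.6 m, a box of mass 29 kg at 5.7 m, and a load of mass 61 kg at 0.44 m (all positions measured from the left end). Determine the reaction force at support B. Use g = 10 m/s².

R_B ≈ 393 N

Taking torques about support A:
Speaker: 4.8 × 10 = 48 N down at 2.6 m → arm 2.6 m, τ = 48 × 2.6 = 124.8 N·m clockwise.
Box: 29 × 10 = 290 N down at 5.7 m → arm 5.7 m, τ = 290 × 5.7 = 1653 N·m clockwise.
Load: 61 × 10 = 610 N down at 0.44 m → arm 0.44 m, τ = 610 × 0.44 = 268.4 N·m clockwise.
Net load moment about support A = 2046 N·m clockwise.
Reaction R at support B is upward at 5.2 m, arm 5.2 m → moment R × 5.2 counterclockwise.
Setting net torque to zero: R × 5.2 = 2046 → R = 393 N.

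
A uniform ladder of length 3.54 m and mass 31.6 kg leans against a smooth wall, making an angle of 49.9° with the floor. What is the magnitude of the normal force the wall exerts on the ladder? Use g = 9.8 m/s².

Sum moments about the foot of the ladder (the floor normal and friction both act there and drop out).
Ladder weight 31.6×9.8 = 309.7 N acts at 1.77 m along the ladder; its horizontal arm is 1.77·cos49.9° = 1.14 m → τ = 353.1 N·m clockwise.
Wall normal N acts horizontally at the top; its moment arm is the height L sinθ = 3.54·sin49.9° = 2.708 m, counterclockwise.
Balancing moments: N × 2.708 = 353.1, giving N = 130 N.

N_wall ≈ 130 N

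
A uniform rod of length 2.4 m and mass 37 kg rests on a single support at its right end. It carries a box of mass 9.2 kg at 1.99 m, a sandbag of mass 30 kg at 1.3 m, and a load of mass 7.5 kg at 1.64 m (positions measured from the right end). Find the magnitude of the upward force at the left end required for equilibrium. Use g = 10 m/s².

Take moments about the right end.
Beam weight: 37 × 10 = 370 N down at 1.2 m → arm 1.2 m, τ = 370 × 1.2 = 444 N·m counterclockwise.
Box: 9.2 × 10 = 92 N down at 1.99 m → arm 1.99 m, τ = 92 × 1.99 = 183.1 N·m counterclockwise.
Sandbag: 30 × 10 = 300 N down at 1.3 m → arm 1.3 m, τ = 300 × 1.3 = 390 N·m counterclockwise.
Load: 7.5 × 10 = 75 N down at 1.64 m → arm 1.64 m, τ = 75 × 1.64 = 123 N·m counterclockwise.
Net moment of the loads = 1140 N·m counterclockwise.
The upward force F acts at the left end, arm 2.4 m, giving F × 2.4 clockwise.
Balancing moments: F × 2.4 = 1140, giving F = 1140 / 2.4 = 475 N.

F ≈ 475 N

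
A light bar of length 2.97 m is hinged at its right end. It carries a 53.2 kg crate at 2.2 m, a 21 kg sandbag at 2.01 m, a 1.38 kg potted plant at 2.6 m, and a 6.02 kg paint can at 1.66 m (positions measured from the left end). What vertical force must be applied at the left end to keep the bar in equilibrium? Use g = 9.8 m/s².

Choose the right end as the axis so the unknown pivot reaction has zero arm there.
Crate: 53.2 × 9.8 = 521.4 N down at 2.2 m → arm 0.77 m, τ = 521.4 × 0.77 = 401.5 N·m counterclockwise.
Sandbag: 21 × 9.8 = 205.8 N down at 2.01 m → arm 0.96 m, τ = 205.8 × 0.96 = 197.6 N·m counterclockwise.
Potted plant: 1.38 × 9.8 = 13.52 N down at 2.6 m → arm 0.37 m, τ = 13.52 × 0.37 = 5.002 N·m counterclockwise.
Paint can: 6.02 × 9.8 = 59 N down at 1.66 m → arm 1.31 m, τ = 59 × 1.31 = 77.29 N·m counterclockwise.
Net moment of the loads = 681.4 N·m counterclockwise.
The upward force F acts at the left end, arm 2.97 m, giving F × 2.97 clockwise.
Στ = 0 ⇒ F × 2.97 = 681.4 ⇒ F = 681.4 / 2.97 = 229 N.

F ≈ 229 N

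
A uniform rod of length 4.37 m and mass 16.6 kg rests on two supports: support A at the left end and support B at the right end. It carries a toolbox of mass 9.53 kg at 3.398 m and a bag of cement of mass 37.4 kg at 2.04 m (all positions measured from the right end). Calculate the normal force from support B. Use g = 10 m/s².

Choose support A as the axis so its reaction then has zero moment arm.
Beam weight: 16.6 × 10 = 166 N down at 2.185 m → arm 2.185 m, τ = 166 × 2.185 = 362.7 N·m clockwise.
Toolbox: 9.53 × 10 = 95.3 N down at 3.398 m → arm 0.972 m, τ = 95.3 × 0.972 = 92.63 N·m clockwise.
Bag of cement: 37.4 × 10 = 374 N down at 2.04 m → arm 2.33 m, τ = 374 × 2.33 = 871.4 N·m clockwise.
Net load moment about support A = 1327 N·m clockwise.
Reaction R at support B is upward at 0 m, arm 4.37 m → moment R × 4.37 counterclockwise.
Balancing moments: R × 4.37 = 1327, giving R = 304 N.

R_B ≈ 304 N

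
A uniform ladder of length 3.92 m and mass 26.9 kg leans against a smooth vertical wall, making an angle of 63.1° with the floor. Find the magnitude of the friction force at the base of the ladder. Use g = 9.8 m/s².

About the foot of the ladder:
Ladder weight 26.9×9.8 = 263.6 N acts at 1.96 m along the ladder; its horizontal arm is 1.96·cos63.1° = 0.8868 m → τ = 233.8 N·m clockwise.
Wall normal N acts horizontally at the top; its moment arm is the height L sinθ = 3.92·sin63.1° = 3.496 m, counterclockwise.
Balancing moments: N × 3.496 = 233.8, giving N = 66.9 N.
ΣFx = 0: friction at the foot balances the wall's push, so f = N_wall = 66.9 N.

f ≈ 66.9 N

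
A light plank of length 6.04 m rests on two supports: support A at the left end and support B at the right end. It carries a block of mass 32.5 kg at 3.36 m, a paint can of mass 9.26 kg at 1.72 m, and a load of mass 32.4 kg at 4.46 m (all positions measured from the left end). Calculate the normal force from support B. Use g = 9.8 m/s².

R_B ≈ 437 N

Taking torques about support A:
Block: 32.5 × 9.8 = 318.5 N down at 3.36 m → arm 3.36 m, τ = 318.5 × 3.36 = 1070 N·m clockwise.
Paint can: 9.26 × 9.8 = 90.75 N down at 1.72 m → arm 1.72 m, τ = 90.75 × 1.72 = 156.1 N·m clockwise.
Load: 32.4 × 9.8 = 317.5 N down at 4.46 m → arm 4.46 m, τ = 317.5 × 4.46 = 1416 N·m clockwise.
Net load moment about support A = 2642 N·m clockwise.
Reaction R at support B is upward at 6.04 m, arm 6.04 m → moment R × 6.04 counterclockwise.
Setting net torque to zero: R × 6.04 = 2642 → R = 437 N.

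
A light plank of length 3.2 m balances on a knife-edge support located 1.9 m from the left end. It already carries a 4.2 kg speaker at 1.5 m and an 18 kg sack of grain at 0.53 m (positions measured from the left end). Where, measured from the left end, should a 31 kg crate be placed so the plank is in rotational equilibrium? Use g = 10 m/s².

x ≈ 2.75 m from the left end

Sum moments about the knife-edge support (at 1.9 m from the left end) (the support reaction has zero arm there).
Speaker: 4.2 × 10 = 42 N down at 1.5 m → arm 0.4 m, τ = 42 × 0.4 = 16.8 N·m counterclockwise.
Sack of grain: 18 × 10 = 180 N down at 0.53 m → arm 1.37 m, τ = 180 × 1.37 = 246.6 N·m counterclockwise.
Net moment of existing loads = 263.4 N·m counterclockwise.
The crate weighs 31 × 10 = 310 N and must supply an equal clockwise moment, so its lever arm about the knife-edge support is 263.4 / 310 = 0.85 m.
That puts it at 1.9 + 0.85 = 2.75 m from the left end.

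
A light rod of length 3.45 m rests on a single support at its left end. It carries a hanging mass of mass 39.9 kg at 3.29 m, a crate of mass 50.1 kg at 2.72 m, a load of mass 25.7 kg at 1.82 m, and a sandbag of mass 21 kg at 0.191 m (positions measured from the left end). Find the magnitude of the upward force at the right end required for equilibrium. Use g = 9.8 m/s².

F ≈ 904 N

About the left end:
Hanging mass: 39.9 × 9.8 = 391 N down at 3.29 m → arm 3.29 m, τ = 391 × 3.29 = 1286 N·m clockwise.
Crate: 50.1 × 9.8 = 491 N down at 2.72 m → arm 2.72 m, τ = 491 × 2.72 = 1336 N·m clockwise.
Load: 25.7 × 9.8 = 251.9 N down at 1.82 m → arm 1.82 m, τ = 251.9 × 1.82 = 458.5 N·m clockwise.
Sandbag: 21 × 9.8 = 205.8 N down at 0.191 m → arm 0.191 m, τ = 205.8 × 0.191 = 39.31 N·m clockwise.
Net moment of the loads = 3120 N·m clockwise.
The upward force F acts at the right end, arm 3.45 m, giving F × 3.45 counterclockwise.
Στ = 0 ⇒ F × 3.45 = 3120 ⇒ F = 3120 / 3.45 = 904 N.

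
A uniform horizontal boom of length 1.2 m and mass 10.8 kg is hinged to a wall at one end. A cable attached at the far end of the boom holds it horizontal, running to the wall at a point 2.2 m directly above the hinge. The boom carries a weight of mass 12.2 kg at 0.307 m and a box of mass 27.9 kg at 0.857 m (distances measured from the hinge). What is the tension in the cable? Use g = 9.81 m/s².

T ≈ 318 N

Choose the hinge as the axis so the unknown hinge reaction has zero arm there.
Beam weight: 10.8 × 9.81 = 105.9 N down at 0.6 m → arm 0.6 m, τ = 105.9 × 0.6 = 63.54 N·m clockwise.
Weight: 12.2 × 9.81 = 119.7 N down at 0.307 m → arm 0.307 m, τ = 119.7 × 0.307 = 36.75 N·m clockwise.
Box: 27.9 × 9.81 = 273.7 N down at 0.857 m → arm 0.857 m, τ = 273.7 × 0.857 = 234.6 N·m clockwise.
Total clockwise load moment = 334.9 N·m.
The cable tension T acts at 1.2 m; only its component perpendicular to the boom, T sinθ, produces torque. sinθ = h/√(h²+d²) = 2.2/√(2.2²+1.2²) = 0.8779.
Setting net torque to zero: T × 1.2 × 0.8779 = 334.9 → T = 334.9 / 1.053 = 318 N.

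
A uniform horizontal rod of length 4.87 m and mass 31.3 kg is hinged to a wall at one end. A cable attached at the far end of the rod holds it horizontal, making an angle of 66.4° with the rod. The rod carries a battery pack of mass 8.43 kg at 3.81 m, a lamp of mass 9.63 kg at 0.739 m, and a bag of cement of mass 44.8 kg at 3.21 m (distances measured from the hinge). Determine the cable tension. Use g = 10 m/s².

About the hinge:
Beam weight: 31.3 × 10 = 313 N down at 2.435 m → arm 2.435 m, τ = 313 × 2.435 = 762.2 N·m clockwise.
Battery pack: 8.43 × 10 = 84.3 N down at 3.81 m → arm 3.81 m, τ = 84.3 × 3.81 = 321.2 N·m clockwise.
Lamp: 9.63 × 10 = 96.3 N down at 0.739 m → arm 0.739 m, τ = 96.3 × 0.739 = 71.17 N·m clockwise.
Bag of cement: 44.8 × 10 = 448 N down at 3.21 m → arm 3.21 m, τ = 448 × 3.21 = 1438 N·m clockwise.
Total clockwise load moment = 2593 N·m.
The cable tension T acts at 4.87 m; only its component perpendicular to the rod, T sinθ, produces torque. sin 66.4° = 0.9164.
Balancing moments: T × 4.87 × 0.9164 = 2593, giving T = 2593 / 4.463 = 581 N.

T ≈ 581 N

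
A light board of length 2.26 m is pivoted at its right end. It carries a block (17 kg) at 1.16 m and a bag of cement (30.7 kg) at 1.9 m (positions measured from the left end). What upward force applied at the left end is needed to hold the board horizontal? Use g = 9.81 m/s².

Sum moments about the right end (the unknown pivot reaction has zero arm there).
Block: 17 × 9.81 = 166.8 N down at 1.16 m → arm 1.1 m, τ = 166.8 × 1.1 = 183.5 N·m counterclockwise.
Bag of cement: 30.7 × 9.81 = 301.2 N down at 1.9 m → arm 0.36 m, τ = 301.2 × 0.36 = 108.4 N·m counterclockwise.
Net moment of the loads = 291.9 N·m counterclockwise.
The upward force F acts at the left end, arm 2.26 m, giving F × 2.26 clockwise.
Στ = 0 ⇒ F × 2.26 = 291.9 ⇒ F = 291.9 / 2.26 = 129 N.

F ≈ 129 N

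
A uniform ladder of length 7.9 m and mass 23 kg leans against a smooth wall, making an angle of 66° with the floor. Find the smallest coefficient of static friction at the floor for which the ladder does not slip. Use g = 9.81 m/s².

μ_min ≈ 0.223

Choose the foot of the ladder as the axis so the floor normal and friction both act there and drop out.
Ladder weight 23×9.81 = 225.6 N acts at 3.95 m along the ladder; its horizontal arm is 3.95·cos66° = 1.607 m → τ = 362.5 N·m clockwise.
Wall normal N acts horizontally at the top; its moment arm is the height L sinθ = 7.9·sin66° = 7.217 m, counterclockwise.
Balancing moments: N × 7.217 = 362.5, giving N = 50.23 N.
ΣFx = 0 ⇒ f = N_wall = 50.23 N. ΣFy = 0 ⇒ N_floor = 225.6 N.
μ_min = f / N_floor = 50.23 / 225.6 = 0.223.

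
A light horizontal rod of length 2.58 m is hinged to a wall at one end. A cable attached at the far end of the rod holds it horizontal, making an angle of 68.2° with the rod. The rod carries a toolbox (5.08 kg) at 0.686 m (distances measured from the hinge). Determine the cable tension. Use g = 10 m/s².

Take moments about the hinge.
Toolbox: 5.08 × 10 = 50.8 N down at 0.686 m → arm 0.686 m, τ = 50.8 × 0.686 = 34.85 N·m clockwise.
Total clockwise load moment = 34.85 N·m.
The cable tension T acts at 2.58 m; only its component perpendicular to the rod, T sinθ, produces torque. sin 68.2° = 0.9285.
Στ = 0 ⇒ T × 2.58 × 0.9285 = 34.85 ⇒ T = 34.85 / 2.396 = 14.5 N.

T ≈ 14.5 N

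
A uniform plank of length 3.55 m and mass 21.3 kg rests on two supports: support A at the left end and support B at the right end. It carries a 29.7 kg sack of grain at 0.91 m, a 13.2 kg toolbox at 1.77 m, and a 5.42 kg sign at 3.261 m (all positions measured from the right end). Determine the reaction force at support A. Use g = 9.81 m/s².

Taking torques about support B:
Beam weight: 21.3 × 9.81 = 209 N down at 1.775 m → arm 1.775 m, τ = 209 × 1.775 = 371 N·m counterclockwise.
Sack of grain: 29.7 × 9.81 = 291.4 N down at 0.91 m → arm 0.91 m, τ = 291.4 × 0.91 = 265.2 N·m counterclockwise.
Toolbox: 13.2 × 9.81 = 129.5 N down at 1.77 m → arm 1.77 m, τ = 129.5 × 1.77 = 229.2 N·m counterclockwise.
Sign: 5.42 × 9.81 = 53.17 N down at 3.261 m → arm 3.261 m, τ = 53.17 × 3.261 = 173.4 N·m counterclockwise.
Net load moment about support B = 1039 N·m counterclockwise.
Reaction R at support A is upward at 3.55 m, arm 3.55 m → moment R × 3.55 clockwise.
Στ = 0 ⇒ R × 3.55 = 1039 ⇒ R = 293 N.

R_A ≈ 293 N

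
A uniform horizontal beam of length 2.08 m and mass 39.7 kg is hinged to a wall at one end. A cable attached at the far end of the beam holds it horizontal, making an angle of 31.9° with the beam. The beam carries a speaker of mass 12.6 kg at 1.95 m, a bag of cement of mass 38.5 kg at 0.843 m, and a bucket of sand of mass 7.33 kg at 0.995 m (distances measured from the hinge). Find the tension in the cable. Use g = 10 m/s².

T ≈ 961 N

Sum moments about the hinge (the unknown hinge reaction has zero arm there).
Beam weight: 39.7 × 10 = 397 N down at 1.04 m → arm 1.04 m, τ = 397 × 1.04 = 412.9 N·m clockwise.
Speaker: 12.6 × 10 = 126 N down at 1.95 m → arm 1.95 m, τ = 126 × 1.95 = 245.7 N·m clockwise.
Bag of cement: 38.5 × 10 = 385 N down at 0.843 m → arm 0.843 m, τ = 385 × 0.843 = 324.6 N·m clockwise.
Bucket of sand: 7.33 × 10 = 73.3 N down at 0.995 m → arm 0.995 m, τ = 73.3 × 0.995 = 72.93 N·m clockwise.
Total clockwise load moment = 1056 N·m.
The cable tension T acts at 2.08 m; only its component perpendicular to the beam, T sinθ, produces torque. sin 31.9° = 0.5284.
Στ = 0 ⇒ T × 2.08 × 0.5284 = 1056 ⇒ T = 1056 / 1.099 = 961 N.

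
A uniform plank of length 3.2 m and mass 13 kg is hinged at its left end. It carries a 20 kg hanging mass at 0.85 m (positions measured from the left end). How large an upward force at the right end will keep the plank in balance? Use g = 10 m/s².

Sum moments about the left end (the unknown pivot reaction has zero arm there).
Beam weight: 13 × 10 = 130 N down at 1.6 m → arm 1.6 m, τ = 130 × 1.6 = 208 N·m clockwise.
Hanging mass: 20 × 10 = 200 N down at 0.85 m → arm 0.85 m, τ = 200 × 0.85 = 170 N·m clockwise.
Net moment of the loads = 378 N·m clockwise.
The upward force F acts at the right end, arm 3.2 m, giving F × 3.2 counterclockwise.
For rotational equilibrium, F × 3.2 = 378, so F = 378 / 3.2 = 118 N.

F ≈ 118 N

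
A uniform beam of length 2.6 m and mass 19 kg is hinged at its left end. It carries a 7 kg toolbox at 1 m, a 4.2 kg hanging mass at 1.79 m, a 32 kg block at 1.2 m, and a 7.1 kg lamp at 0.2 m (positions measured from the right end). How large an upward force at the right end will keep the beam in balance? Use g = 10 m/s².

F ≈ 389 N

Choose the left end as the axis so the unknown pivot reaction has zero arm there.
Beam weight: 19 × 10 = 190 N down at 1.3 m → arm 1.3 m, τ = 190 × 1.3 = 247 N·m clockwise.
Toolbox: 7 × 10 = 70 N down at 1 m → arm 1.6 m, τ = 70 × 1.6 = 112 N·m clockwise.
Hanging mass: 4.2 × 10 = 42 N down at 1.79 m → arm 0.81 m, τ = 42 × 0.81 = 34.02 N·m clockwise.
Block: 32 × 10 = 320 N down at 1.2 m → arm 1.4 m, τ = 320 × 1.4 = 448 N·m clockwise.
Lamp: 7.1 × 10 = 71 N down at 0.2 m → arm 2.4 m, τ = 71 × 2.4 = 170.4 N·m clockwise.
Net moment of the loads = 1011 N·m clockwise.
The upward force F acts at the right end, arm 2.6 m, giving F × 2.6 counterclockwise.
Στ = 0 ⇒ F × 2.6 = 1011 ⇒ F = 1011 / 2.6 = 389 N.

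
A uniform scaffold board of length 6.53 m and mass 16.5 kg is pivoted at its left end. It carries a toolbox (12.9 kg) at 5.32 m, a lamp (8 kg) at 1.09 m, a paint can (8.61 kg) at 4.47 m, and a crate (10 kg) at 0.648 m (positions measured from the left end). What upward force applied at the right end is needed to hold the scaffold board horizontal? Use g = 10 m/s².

Choose the left end as the axis so the unknown pivot reaction has zero arm there.
Beam weight: 16.5 × 10 = 165 N down at 3.265 m → arm 3.265 m, τ = 165 × 3.265 = 538.7 N·m clockwise.
Toolbox: 12.9 × 10 = 129 N down at 5.32 m → arm 5.32 m, τ = 129 × 5.32 = 686.3 N·m clockwise.
Lamp: 8 × 10 = 80 N down at 1.09 m → arm 1.09 m, τ = 80 × 1.09 = 87.2 N·m clockwise.
Paint can: 8.61 × 10 = 86.1 N down at 4.47 m → arm 4.47 m, τ = 86.1 × 4.47 = 384.9 N·m clockwise.
Crate: 10 × 10 = 100 N down at 0.648 m → arm 0.648 m, τ = 100 × 0.648 = 64.8 N·m clockwise.
Net moment of the loads = 1762 N·m clockwise.
The upward force F acts at the right end, arm 6.53 m, giving F × 6.53 counterclockwise.
Στ = 0 ⇒ F × 6.53 = 1762 ⇒ F = 1762 / 6.53 = 270 N.

F ≈ 270 N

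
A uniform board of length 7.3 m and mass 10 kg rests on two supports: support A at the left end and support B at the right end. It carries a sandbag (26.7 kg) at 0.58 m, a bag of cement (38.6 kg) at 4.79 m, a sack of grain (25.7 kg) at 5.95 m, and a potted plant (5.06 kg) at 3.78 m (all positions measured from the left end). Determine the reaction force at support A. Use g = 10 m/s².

Choose support B as the axis so its reaction then has zero moment arm.
Beam weight: 10 × 10 = 100 N down at 3.65 m → arm 3.65 m, τ = 100 × 3.65 = 365 N·m counterclockwise.
Sandbag: 26.7 × 10 = 267 N down at 0.58 m → arm 6.72 m, τ = 267 × 6.72 = 1794 N·m counterclockwise.
Bag of cement: 38.6 × 10 = 386 N down at 4.79 m → arm 2.51 m, τ = 386 × 2.51 = 968.9 N·m counterclockwise.
Sack of grain: 25.7 × 10 = 257 N down at 5.95 m → arm 1.35 m, τ = 257 × 1.35 = 347 N·m counterclockwise.
Potted plant: 5.06 × 10 = 50.6 N down at 3.78 m → arm 3.52 m, τ = 50.6 × 3.52 = 178.1 N·m counterclockwise.
Net load moment about support B = 3653 N·m counterclockwise.
Reaction R at support A is upward at 0 m, arm 7.3 m → moment R × 7.3 clockwise.
Balancing moments: R × 7.3 = 3653, giving R = 500 N.

R_A ≈ 500 N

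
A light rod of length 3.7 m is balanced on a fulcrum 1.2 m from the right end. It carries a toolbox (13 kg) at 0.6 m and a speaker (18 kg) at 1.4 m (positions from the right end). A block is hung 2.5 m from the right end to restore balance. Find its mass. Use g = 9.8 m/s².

m ≈ 3.23 kg

Take moments about the fulcrum (at 1.2 m from the right end).
Toolbox: 13 × 9.8 = 127.4 N down at 0.6 m → arm 0.6 m, τ = 127.4 × 0.6 = 76.44 N·m clockwise.
Speaker: 18 × 9.8 = 176.4 N down at 1.4 m → arm 0.2 m, τ = 176.4 × 0.2 = 35.28 N·m counterclockwise.
Net moment of known loads = 41.16 N·m clockwise.
An unknown mass m at 2.5 m has arm 1.3 m; its moment is m·g·1.3 counterclockwise.
Στ = 0 ⇒ m × 9.8 × 1.3 = 41.16 ⇒ m = 41.16 / (9.8 × 1.3) = 3.23 kg.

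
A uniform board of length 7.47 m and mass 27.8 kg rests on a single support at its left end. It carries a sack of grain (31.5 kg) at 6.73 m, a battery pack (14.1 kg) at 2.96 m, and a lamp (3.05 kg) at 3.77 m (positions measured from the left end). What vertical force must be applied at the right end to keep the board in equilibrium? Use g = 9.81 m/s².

Sum moments about the left end (the unknown pivot reaction has zero arm there).
Beam weight: 27.8 × 9.81 = 272.7 N down at 3.735 m → arm 3.735 m, τ = 272.7 × 3.735 = 1019 N·m clockwise.
Sack of grain: 31.5 × 9.81 = 309 N down at 6.73 m → arm 6.73 m, τ = 309 × 6.73 = 2080 N·m clockwise.
Battery pack: 14.1 × 9.81 = 138.3 N down at 2.96 m → arm 2.96 m, τ = 138.3 × 2.96 = 409.4 N·m clockwise.
Lamp: 3.05 × 9.81 = 29.92 N down at 3.77 m → arm 3.77 m, τ = 29.92 × 3.77 = 112.8 N·m clockwise.
Net moment of the loads = 3621 N·m clockwise.
The upward force F acts at the right end, arm 7.47 m, giving F × 7.47 counterclockwise.
Στ = 0 ⇒ F × 7.47 = 3621 ⇒ F = 3621 / 7.47 = 485 N.

F ≈ 485 N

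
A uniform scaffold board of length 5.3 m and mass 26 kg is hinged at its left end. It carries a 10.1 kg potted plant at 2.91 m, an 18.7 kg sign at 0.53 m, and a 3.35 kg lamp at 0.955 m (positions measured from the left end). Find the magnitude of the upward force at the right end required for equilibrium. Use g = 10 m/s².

F ≈ 210 N

Choose the left end as the axis so the unknown pivot reaction has zero arm there.
Beam weight: 26 × 10 = 260 N down at 2.65 m → arm 2.65 m, τ = 260 × 2.65 = 689 N·m clockwise.
Potted plant: 10.1 × 10 = 101 N down at 2.91 m → arm 2.91 m, τ = 101 × 2.91 = 293.9 N·m clockwise.
Sign: 18.7 × 10 = 187 N down at 0.53 m → arm 0.53 m, τ = 187 × 0.53 = 99.11 N·m clockwise.
Lamp: 3.35 × 10 = 33.5 N down at 0.955 m → arm 0.955 m, τ = 33.5 × 0.955 = 31.99 N·m clockwise.
Net moment of the loads = 1114 N·m clockwise.
The upward force F acts at the right end, arm 5.3 m, giving F × 5.3 counterclockwise.
For rotational equilibrium, F × 5.3 = 1114, so F = 1114 / 5.3 = 210 N.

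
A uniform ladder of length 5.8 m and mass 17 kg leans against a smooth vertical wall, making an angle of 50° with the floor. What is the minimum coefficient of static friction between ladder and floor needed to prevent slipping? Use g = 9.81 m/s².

μ_min ≈ 0.42

Choose the foot of the ladder as the axis so the floor normal and friction both act there and drop out.
Ladder weight 17×9.81 = 166.8 N acts at 2.9 m along the ladder; its horizontal arm is 2.9·cos50° = 1.864 m → τ = 310.9 N·m clockwise.
Wall normal N acts horizontally at the top; its moment arm is the height L sinθ = 5.8·sin50° = 4.443 m, counterclockwise.
Setting net torque to zero: N × 4.443 = 310.9 → N = 69.98 N.
ΣFx = 0 ⇒ f = N_wall = 69.98 N. ΣFy = 0 ⇒ N_floor = 166.8 N.
μ_min = f / N_floor = 69.98 / 166.8 = 0.42.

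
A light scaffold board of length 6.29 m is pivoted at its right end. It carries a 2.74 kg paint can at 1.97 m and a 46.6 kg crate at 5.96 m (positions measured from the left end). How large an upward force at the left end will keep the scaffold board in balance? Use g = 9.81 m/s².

Taking torques about the right end:
Paint can: 2.74 × 9.81 = 26.88 N down at 1.97 m → arm 4.32 m, τ = 26.88 × 4.32 = 116.1 N·m counterclockwise.
Crate: 46.6 × 9.81 = 457.1 N down at 5.96 m → arm 0.33 m, τ = 457.1 × 0.33 = 150.8 N·m counterclockwise.
Net moment of the loads = 266.9 N·m counterclockwise.
The upward force F acts at the left end, arm 6.29 m, giving F × 6.29 clockwise.
For rotational equilibrium, F × 6.29 = 266.9, so F = 266.9 / 6.29 = 42.4 N.

F ≈ 42.4 N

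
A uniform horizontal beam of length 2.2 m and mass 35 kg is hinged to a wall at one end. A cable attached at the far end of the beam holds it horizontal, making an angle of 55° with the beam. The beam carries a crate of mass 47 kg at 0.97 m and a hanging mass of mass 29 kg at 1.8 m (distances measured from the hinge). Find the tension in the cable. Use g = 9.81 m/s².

Sum moments about the hinge (the unknown hinge reaction has zero arm there).
Beam weight: 35 × 9.81 = 343.4 N down at 1.1 m → arm 1.1 m, τ = 343.4 × 1.1 = 377.7 N·m clockwise.
Crate: 47 × 9.81 = 461.1 N down at 0.97 m → arm 0.97 m, τ = 461.1 × 0.97 = 447.3 N·m clockwise.
Hanging mass: 29 × 9.81 = 284.5 N down at 1.8 m → arm 1.8 m, τ = 284.5 × 1.8 = 512.1 N·m clockwise.
Total clockwise load moment = 1337 N·m.
The cable tension T acts at 2.2 m; only its component perpendicular to the beam, T sinθ, produces torque. sin 55° = 0.8192.
For rotational equilibrium, T × 2.2 × 0.8192 = 1337, so T = 1337 / 1.802 = 742 N.

T ≈ 742 N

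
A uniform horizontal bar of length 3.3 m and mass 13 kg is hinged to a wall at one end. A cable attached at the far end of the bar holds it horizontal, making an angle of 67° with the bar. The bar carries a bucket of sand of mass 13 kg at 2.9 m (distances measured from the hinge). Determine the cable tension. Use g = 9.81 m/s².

Choose the hinge as the axis so the unknown hinge reaction has zero arm there.
Beam weight: 13 × 9.81 = 127.5 N down at 1.65 m → arm 1.65 m, τ = 127.5 × 1.65 = 210.4 N·m clockwise.
Bucket of sand: 13 × 9.81 = 127.5 N down at 2.9 m → arm 2.9 m, τ = 127.5 × 2.9 = 369.8 N·m clockwise.
Total clockwise load moment = 580.2 N·m.
The cable tension T acts at 3.3 m; only its component perpendicular to the bar, T sinθ, produces torque. sin 67° = 0.9205.
For rotational equilibrium, T × 3.3 × 0.9205 = 580.2, so T = 580.2 / 3.038 = 191 N.

T ≈ 191 N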